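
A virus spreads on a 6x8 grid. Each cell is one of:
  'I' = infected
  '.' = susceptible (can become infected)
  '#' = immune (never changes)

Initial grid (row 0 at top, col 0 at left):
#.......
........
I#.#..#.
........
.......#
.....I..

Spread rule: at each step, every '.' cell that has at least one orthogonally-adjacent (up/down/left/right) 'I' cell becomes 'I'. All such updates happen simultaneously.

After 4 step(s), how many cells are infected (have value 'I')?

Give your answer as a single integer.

Step 0 (initial): 2 infected
Step 1: +5 new -> 7 infected
Step 2: +8 new -> 15 infected
Step 3: +10 new -> 25 infected
Step 4: +9 new -> 34 infected

Answer: 34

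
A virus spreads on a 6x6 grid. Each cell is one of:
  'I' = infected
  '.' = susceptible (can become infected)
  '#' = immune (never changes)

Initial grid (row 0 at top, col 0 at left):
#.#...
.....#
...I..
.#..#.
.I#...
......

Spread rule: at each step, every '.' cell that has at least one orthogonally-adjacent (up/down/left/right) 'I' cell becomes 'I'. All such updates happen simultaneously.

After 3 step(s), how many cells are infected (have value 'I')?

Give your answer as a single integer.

Step 0 (initial): 2 infected
Step 1: +6 new -> 8 infected
Step 2: +10 new -> 18 infected
Step 3: +6 new -> 24 infected

Answer: 24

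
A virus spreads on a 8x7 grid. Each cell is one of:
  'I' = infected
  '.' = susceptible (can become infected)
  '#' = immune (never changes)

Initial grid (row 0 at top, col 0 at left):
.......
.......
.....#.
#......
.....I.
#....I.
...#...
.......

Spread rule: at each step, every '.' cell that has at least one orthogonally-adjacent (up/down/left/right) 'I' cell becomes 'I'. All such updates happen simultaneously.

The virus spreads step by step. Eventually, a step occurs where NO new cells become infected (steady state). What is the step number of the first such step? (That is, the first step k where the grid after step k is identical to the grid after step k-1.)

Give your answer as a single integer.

Step 0 (initial): 2 infected
Step 1: +6 new -> 8 infected
Step 2: +7 new -> 15 infected
Step 3: +7 new -> 22 infected
Step 4: +8 new -> 30 infected
Step 5: +9 new -> 39 infected
Step 6: +6 new -> 45 infected
Step 7: +4 new -> 49 infected
Step 8: +2 new -> 51 infected
Step 9: +1 new -> 52 infected
Step 10: +0 new -> 52 infected

Answer: 10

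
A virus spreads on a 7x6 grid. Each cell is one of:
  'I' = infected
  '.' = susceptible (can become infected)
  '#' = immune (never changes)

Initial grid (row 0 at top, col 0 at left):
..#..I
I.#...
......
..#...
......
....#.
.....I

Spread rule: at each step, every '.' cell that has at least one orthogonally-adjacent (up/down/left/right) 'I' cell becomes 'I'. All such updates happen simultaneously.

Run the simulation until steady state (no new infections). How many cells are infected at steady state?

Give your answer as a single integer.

Answer: 38

Derivation:
Step 0 (initial): 3 infected
Step 1: +7 new -> 10 infected
Step 2: +8 new -> 18 infected
Step 3: +9 new -> 27 infected
Step 4: +7 new -> 34 infected
Step 5: +4 new -> 38 infected
Step 6: +0 new -> 38 infected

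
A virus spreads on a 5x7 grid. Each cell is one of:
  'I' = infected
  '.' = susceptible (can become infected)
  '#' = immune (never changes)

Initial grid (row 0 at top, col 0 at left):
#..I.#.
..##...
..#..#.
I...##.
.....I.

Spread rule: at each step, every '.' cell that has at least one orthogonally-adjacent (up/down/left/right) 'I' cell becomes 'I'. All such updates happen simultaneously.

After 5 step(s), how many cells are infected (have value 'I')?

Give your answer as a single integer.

Answer: 27

Derivation:
Step 0 (initial): 3 infected
Step 1: +7 new -> 10 infected
Step 2: +8 new -> 18 infected
Step 3: +6 new -> 24 infected
Step 4: +2 new -> 26 infected
Step 5: +1 new -> 27 infected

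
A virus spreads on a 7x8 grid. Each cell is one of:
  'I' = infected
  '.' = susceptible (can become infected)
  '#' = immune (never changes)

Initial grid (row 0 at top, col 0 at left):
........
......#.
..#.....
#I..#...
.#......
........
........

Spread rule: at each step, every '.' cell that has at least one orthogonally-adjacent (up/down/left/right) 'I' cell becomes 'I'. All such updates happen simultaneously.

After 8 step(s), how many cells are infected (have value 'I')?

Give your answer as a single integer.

Answer: 49

Derivation:
Step 0 (initial): 1 infected
Step 1: +2 new -> 3 infected
Step 2: +4 new -> 7 infected
Step 3: +6 new -> 13 infected
Step 4: +8 new -> 21 infected
Step 5: +8 new -> 29 infected
Step 6: +9 new -> 38 infected
Step 7: +6 new -> 44 infected
Step 8: +5 new -> 49 infected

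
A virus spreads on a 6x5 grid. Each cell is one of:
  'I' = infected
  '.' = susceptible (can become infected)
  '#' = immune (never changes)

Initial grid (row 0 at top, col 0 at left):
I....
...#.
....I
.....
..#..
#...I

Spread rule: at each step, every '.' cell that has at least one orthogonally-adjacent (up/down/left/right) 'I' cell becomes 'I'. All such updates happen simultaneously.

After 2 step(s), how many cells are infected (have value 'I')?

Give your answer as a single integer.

Step 0 (initial): 3 infected
Step 1: +7 new -> 10 infected
Step 2: +8 new -> 18 infected

Answer: 18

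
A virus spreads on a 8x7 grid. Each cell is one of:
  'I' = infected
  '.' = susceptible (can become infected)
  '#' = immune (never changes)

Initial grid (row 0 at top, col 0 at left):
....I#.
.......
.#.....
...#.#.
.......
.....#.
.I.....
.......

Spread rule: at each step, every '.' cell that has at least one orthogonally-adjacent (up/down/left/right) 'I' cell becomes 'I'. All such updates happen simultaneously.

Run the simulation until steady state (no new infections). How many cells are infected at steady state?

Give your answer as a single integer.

Step 0 (initial): 2 infected
Step 1: +6 new -> 8 infected
Step 2: +10 new -> 18 infected
Step 3: +12 new -> 30 infected
Step 4: +12 new -> 42 infected
Step 5: +6 new -> 48 infected
Step 6: +3 new -> 51 infected
Step 7: +0 new -> 51 infected

Answer: 51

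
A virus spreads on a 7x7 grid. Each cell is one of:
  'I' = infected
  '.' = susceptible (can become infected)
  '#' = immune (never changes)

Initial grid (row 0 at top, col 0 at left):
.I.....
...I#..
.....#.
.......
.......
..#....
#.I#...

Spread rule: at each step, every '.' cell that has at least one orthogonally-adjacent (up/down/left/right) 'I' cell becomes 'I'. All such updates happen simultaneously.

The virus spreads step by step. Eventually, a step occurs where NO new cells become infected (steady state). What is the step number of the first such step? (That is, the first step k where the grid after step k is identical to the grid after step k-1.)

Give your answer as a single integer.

Step 0 (initial): 3 infected
Step 1: +7 new -> 10 infected
Step 2: +7 new -> 17 infected
Step 3: +8 new -> 25 infected
Step 4: +8 new -> 33 infected
Step 5: +4 new -> 37 infected
Step 6: +4 new -> 41 infected
Step 7: +2 new -> 43 infected
Step 8: +1 new -> 44 infected
Step 9: +0 new -> 44 infected

Answer: 9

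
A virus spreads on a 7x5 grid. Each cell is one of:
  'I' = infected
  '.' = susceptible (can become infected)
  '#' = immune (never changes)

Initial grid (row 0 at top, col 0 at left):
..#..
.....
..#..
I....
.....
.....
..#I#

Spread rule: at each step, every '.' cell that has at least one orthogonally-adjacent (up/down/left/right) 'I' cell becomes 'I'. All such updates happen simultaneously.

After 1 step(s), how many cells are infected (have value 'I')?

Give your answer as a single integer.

Answer: 6

Derivation:
Step 0 (initial): 2 infected
Step 1: +4 new -> 6 infected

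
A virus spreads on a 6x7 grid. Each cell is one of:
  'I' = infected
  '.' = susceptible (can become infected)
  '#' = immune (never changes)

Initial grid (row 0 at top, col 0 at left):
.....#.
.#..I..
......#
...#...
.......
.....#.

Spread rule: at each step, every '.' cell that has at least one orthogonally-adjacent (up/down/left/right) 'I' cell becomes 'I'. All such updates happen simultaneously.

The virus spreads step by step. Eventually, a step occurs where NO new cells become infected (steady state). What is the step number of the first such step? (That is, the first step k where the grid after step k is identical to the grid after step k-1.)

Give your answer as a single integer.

Step 0 (initial): 1 infected
Step 1: +4 new -> 5 infected
Step 2: +6 new -> 11 infected
Step 3: +5 new -> 16 infected
Step 4: +7 new -> 23 infected
Step 5: +6 new -> 29 infected
Step 6: +5 new -> 34 infected
Step 7: +2 new -> 36 infected
Step 8: +1 new -> 37 infected
Step 9: +0 new -> 37 infected

Answer: 9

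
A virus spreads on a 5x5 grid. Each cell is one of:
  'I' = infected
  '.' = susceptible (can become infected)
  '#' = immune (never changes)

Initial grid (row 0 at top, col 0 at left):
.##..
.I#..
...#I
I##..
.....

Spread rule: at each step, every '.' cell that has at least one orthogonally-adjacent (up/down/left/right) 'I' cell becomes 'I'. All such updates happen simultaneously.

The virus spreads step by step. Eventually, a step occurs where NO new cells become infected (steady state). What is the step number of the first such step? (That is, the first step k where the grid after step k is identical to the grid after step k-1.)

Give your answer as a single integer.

Step 0 (initial): 3 infected
Step 1: +6 new -> 9 infected
Step 2: +7 new -> 16 infected
Step 3: +3 new -> 19 infected
Step 4: +0 new -> 19 infected

Answer: 4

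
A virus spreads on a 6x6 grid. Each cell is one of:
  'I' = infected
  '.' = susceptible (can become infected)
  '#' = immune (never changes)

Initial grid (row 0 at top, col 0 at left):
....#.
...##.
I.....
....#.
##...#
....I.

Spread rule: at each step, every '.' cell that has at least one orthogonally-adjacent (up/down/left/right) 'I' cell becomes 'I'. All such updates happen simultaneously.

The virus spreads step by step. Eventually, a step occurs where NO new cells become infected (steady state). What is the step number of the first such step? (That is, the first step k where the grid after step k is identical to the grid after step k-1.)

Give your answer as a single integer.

Answer: 8

Derivation:
Step 0 (initial): 2 infected
Step 1: +6 new -> 8 infected
Step 2: +6 new -> 14 infected
Step 3: +7 new -> 21 infected
Step 4: +3 new -> 24 infected
Step 5: +2 new -> 26 infected
Step 6: +2 new -> 28 infected
Step 7: +1 new -> 29 infected
Step 8: +0 new -> 29 infected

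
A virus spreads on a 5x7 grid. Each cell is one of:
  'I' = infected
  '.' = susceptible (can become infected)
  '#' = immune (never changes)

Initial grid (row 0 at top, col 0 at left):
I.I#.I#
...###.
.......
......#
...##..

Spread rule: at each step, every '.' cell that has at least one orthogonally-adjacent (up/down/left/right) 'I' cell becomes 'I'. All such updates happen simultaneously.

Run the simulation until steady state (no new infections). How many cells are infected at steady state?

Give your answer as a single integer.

Answer: 27

Derivation:
Step 0 (initial): 3 infected
Step 1: +4 new -> 7 infected
Step 2: +3 new -> 10 infected
Step 3: +4 new -> 14 infected
Step 4: +5 new -> 19 infected
Step 5: +3 new -> 22 infected
Step 6: +2 new -> 24 infected
Step 7: +2 new -> 26 infected
Step 8: +1 new -> 27 infected
Step 9: +0 new -> 27 infected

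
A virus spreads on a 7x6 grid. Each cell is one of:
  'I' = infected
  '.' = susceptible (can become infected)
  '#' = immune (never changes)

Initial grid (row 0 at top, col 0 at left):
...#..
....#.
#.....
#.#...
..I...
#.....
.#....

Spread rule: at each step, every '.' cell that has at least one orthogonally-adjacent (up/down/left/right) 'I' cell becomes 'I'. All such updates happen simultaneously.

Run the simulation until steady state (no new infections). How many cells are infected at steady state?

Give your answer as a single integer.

Step 0 (initial): 1 infected
Step 1: +3 new -> 4 infected
Step 2: +7 new -> 11 infected
Step 3: +6 new -> 17 infected
Step 4: +7 new -> 24 infected
Step 5: +5 new -> 29 infected
Step 6: +3 new -> 32 infected
Step 7: +1 new -> 33 infected
Step 8: +1 new -> 34 infected
Step 9: +0 new -> 34 infected

Answer: 34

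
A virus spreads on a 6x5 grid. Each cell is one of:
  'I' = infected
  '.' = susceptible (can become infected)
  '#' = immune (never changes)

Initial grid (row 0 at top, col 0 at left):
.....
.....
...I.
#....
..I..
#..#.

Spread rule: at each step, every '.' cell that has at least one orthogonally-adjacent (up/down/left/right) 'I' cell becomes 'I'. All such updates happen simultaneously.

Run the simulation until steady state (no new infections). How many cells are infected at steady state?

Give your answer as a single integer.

Step 0 (initial): 2 infected
Step 1: +8 new -> 10 infected
Step 2: +9 new -> 19 infected
Step 3: +5 new -> 24 infected
Step 4: +2 new -> 26 infected
Step 5: +1 new -> 27 infected
Step 6: +0 new -> 27 infected

Answer: 27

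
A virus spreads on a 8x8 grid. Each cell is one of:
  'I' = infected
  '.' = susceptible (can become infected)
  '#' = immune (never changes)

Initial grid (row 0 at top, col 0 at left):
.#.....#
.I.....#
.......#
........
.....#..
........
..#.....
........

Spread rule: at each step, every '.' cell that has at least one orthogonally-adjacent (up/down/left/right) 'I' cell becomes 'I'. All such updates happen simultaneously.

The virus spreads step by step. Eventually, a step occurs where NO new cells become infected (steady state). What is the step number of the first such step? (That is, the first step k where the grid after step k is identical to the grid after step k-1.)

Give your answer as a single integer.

Step 0 (initial): 1 infected
Step 1: +3 new -> 4 infected
Step 2: +6 new -> 10 infected
Step 3: +6 new -> 16 infected
Step 4: +7 new -> 23 infected
Step 5: +8 new -> 31 infected
Step 6: +7 new -> 38 infected
Step 7: +5 new -> 43 infected
Step 8: +5 new -> 48 infected
Step 9: +4 new -> 52 infected
Step 10: +3 new -> 55 infected
Step 11: +2 new -> 57 infected
Step 12: +1 new -> 58 infected
Step 13: +0 new -> 58 infected

Answer: 13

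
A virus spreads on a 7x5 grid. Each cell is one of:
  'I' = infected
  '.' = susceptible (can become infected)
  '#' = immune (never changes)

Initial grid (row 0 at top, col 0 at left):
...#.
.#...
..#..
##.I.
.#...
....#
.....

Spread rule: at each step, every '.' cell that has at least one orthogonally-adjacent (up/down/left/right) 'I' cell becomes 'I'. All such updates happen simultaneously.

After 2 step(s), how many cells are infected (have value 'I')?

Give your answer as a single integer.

Answer: 10

Derivation:
Step 0 (initial): 1 infected
Step 1: +4 new -> 5 infected
Step 2: +5 new -> 10 infected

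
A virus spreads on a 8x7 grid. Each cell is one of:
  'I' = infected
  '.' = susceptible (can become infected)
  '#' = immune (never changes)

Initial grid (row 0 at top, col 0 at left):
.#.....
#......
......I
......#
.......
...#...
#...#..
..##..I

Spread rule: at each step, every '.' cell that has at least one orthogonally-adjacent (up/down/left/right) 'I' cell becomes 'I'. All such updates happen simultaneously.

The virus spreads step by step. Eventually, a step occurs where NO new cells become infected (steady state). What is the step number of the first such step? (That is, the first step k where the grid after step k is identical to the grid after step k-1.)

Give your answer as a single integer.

Step 0 (initial): 2 infected
Step 1: +4 new -> 6 infected
Step 2: +7 new -> 13 infected
Step 3: +7 new -> 20 infected
Step 4: +6 new -> 26 infected
Step 5: +5 new -> 31 infected
Step 6: +5 new -> 36 infected
Step 7: +3 new -> 39 infected
Step 8: +3 new -> 42 infected
Step 9: +3 new -> 45 infected
Step 10: +1 new -> 46 infected
Step 11: +1 new -> 47 infected
Step 12: +0 new -> 47 infected

Answer: 12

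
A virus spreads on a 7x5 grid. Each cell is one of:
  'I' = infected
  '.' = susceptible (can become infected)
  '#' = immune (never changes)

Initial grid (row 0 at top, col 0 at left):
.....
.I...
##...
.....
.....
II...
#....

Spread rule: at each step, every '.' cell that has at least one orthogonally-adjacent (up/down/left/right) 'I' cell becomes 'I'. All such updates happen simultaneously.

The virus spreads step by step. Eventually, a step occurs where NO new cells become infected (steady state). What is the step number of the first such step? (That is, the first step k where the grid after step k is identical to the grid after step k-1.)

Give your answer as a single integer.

Step 0 (initial): 3 infected
Step 1: +7 new -> 10 infected
Step 2: +9 new -> 19 infected
Step 3: +7 new -> 26 infected
Step 4: +5 new -> 31 infected
Step 5: +1 new -> 32 infected
Step 6: +0 new -> 32 infected

Answer: 6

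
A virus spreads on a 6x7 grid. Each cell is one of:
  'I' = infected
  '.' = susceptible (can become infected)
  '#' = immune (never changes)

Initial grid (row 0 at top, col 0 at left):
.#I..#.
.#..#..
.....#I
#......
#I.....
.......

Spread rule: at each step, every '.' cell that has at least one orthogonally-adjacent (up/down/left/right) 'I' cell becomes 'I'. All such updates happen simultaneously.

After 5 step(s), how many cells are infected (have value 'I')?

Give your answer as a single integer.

Answer: 35

Derivation:
Step 0 (initial): 3 infected
Step 1: +7 new -> 10 infected
Step 2: +12 new -> 22 infected
Step 3: +8 new -> 30 infected
Step 4: +4 new -> 34 infected
Step 5: +1 new -> 35 infected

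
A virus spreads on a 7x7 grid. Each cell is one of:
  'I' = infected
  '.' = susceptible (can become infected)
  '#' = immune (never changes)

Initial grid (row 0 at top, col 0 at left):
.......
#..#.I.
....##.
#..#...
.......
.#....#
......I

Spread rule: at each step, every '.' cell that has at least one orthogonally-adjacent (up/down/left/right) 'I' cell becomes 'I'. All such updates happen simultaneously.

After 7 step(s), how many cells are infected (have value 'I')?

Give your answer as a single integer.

Answer: 38

Derivation:
Step 0 (initial): 2 infected
Step 1: +4 new -> 6 infected
Step 2: +5 new -> 11 infected
Step 3: +5 new -> 16 infected
Step 4: +6 new -> 22 infected
Step 5: +6 new -> 28 infected
Step 6: +5 new -> 33 infected
Step 7: +5 new -> 38 infected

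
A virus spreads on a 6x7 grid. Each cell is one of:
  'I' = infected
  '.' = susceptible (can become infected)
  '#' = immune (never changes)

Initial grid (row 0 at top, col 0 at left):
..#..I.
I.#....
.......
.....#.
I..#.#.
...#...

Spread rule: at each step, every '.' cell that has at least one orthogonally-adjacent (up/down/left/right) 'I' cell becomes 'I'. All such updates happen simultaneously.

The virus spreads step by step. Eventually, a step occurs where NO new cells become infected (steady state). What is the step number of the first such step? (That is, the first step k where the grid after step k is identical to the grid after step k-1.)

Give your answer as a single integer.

Step 0 (initial): 3 infected
Step 1: +9 new -> 12 infected
Step 2: +9 new -> 21 infected
Step 3: +6 new -> 27 infected
Step 4: +4 new -> 31 infected
Step 5: +2 new -> 33 infected
Step 6: +2 new -> 35 infected
Step 7: +1 new -> 36 infected
Step 8: +0 new -> 36 infected

Answer: 8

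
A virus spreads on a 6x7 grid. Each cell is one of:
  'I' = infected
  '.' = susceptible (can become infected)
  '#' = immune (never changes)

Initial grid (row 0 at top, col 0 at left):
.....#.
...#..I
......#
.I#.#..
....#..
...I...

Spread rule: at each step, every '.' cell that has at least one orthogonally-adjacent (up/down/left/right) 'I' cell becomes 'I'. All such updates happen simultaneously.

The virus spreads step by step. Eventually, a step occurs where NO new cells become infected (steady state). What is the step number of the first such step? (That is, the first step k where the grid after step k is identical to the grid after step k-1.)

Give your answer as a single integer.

Step 0 (initial): 3 infected
Step 1: +8 new -> 11 infected
Step 2: +10 new -> 21 infected
Step 3: +10 new -> 31 infected
Step 4: +5 new -> 36 infected
Step 5: +0 new -> 36 infected

Answer: 5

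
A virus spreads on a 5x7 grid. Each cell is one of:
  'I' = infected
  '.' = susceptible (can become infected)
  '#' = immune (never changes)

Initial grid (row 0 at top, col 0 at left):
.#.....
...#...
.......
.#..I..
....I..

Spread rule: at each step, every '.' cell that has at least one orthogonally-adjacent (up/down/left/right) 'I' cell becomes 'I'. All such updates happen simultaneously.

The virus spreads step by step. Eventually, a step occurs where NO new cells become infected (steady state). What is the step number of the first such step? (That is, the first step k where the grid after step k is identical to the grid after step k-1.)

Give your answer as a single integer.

Step 0 (initial): 2 infected
Step 1: +5 new -> 7 infected
Step 2: +7 new -> 14 infected
Step 3: +5 new -> 19 infected
Step 4: +6 new -> 25 infected
Step 5: +5 new -> 30 infected
Step 6: +1 new -> 31 infected
Step 7: +1 new -> 32 infected
Step 8: +0 new -> 32 infected

Answer: 8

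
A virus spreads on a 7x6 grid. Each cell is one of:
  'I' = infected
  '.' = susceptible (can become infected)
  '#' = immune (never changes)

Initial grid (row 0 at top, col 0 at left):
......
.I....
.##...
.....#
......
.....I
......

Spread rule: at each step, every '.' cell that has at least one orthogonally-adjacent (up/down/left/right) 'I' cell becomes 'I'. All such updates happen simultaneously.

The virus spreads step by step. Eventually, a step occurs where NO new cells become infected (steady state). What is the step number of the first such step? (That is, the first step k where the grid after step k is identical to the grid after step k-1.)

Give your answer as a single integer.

Step 0 (initial): 2 infected
Step 1: +6 new -> 8 infected
Step 2: +7 new -> 15 infected
Step 3: +8 new -> 23 infected
Step 4: +9 new -> 32 infected
Step 5: +6 new -> 38 infected
Step 6: +1 new -> 39 infected
Step 7: +0 new -> 39 infected

Answer: 7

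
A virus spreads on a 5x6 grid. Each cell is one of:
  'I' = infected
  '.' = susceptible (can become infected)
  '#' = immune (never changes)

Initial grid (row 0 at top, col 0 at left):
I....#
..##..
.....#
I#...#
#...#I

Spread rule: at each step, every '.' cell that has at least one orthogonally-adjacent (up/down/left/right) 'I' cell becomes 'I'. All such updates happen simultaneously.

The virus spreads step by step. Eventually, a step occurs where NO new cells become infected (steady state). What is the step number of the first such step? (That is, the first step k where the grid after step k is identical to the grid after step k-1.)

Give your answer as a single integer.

Step 0 (initial): 3 infected
Step 1: +3 new -> 6 infected
Step 2: +3 new -> 9 infected
Step 3: +2 new -> 11 infected
Step 4: +3 new -> 14 infected
Step 5: +4 new -> 18 infected
Step 6: +4 new -> 22 infected
Step 7: +0 new -> 22 infected

Answer: 7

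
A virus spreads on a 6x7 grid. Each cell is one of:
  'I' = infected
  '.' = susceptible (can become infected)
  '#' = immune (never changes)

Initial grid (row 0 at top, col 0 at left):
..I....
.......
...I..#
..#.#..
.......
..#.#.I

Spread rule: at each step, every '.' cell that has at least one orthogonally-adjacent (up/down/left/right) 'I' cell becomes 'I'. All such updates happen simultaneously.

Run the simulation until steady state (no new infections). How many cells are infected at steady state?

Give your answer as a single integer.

Step 0 (initial): 3 infected
Step 1: +9 new -> 12 infected
Step 2: +9 new -> 21 infected
Step 3: +9 new -> 30 infected
Step 4: +4 new -> 34 infected
Step 5: +2 new -> 36 infected
Step 6: +1 new -> 37 infected
Step 7: +0 new -> 37 infected

Answer: 37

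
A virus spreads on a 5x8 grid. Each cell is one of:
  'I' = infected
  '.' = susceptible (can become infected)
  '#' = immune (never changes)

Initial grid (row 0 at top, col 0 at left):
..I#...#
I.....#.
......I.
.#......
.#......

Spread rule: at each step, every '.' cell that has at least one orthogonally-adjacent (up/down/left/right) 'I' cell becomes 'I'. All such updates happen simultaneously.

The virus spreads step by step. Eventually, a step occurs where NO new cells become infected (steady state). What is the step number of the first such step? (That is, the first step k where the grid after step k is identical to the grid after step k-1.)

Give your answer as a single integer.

Step 0 (initial): 3 infected
Step 1: +8 new -> 11 infected
Step 2: +10 new -> 21 infected
Step 3: +8 new -> 29 infected
Step 4: +5 new -> 34 infected
Step 5: +1 new -> 35 infected
Step 6: +0 new -> 35 infected

Answer: 6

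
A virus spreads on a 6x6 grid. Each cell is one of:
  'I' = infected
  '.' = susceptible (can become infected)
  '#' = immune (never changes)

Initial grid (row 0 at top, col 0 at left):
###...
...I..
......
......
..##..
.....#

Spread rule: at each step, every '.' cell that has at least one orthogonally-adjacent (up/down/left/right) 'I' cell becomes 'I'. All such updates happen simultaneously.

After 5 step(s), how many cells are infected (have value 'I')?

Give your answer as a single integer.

Step 0 (initial): 1 infected
Step 1: +4 new -> 5 infected
Step 2: +6 new -> 11 infected
Step 3: +6 new -> 17 infected
Step 4: +4 new -> 21 infected
Step 5: +4 new -> 25 infected

Answer: 25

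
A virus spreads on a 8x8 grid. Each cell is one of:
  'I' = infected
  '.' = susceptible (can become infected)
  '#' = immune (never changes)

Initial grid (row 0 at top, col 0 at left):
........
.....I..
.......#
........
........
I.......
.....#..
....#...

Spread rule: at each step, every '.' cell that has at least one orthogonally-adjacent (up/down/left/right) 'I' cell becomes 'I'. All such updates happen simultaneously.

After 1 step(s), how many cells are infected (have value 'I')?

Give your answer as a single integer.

Answer: 9

Derivation:
Step 0 (initial): 2 infected
Step 1: +7 new -> 9 infected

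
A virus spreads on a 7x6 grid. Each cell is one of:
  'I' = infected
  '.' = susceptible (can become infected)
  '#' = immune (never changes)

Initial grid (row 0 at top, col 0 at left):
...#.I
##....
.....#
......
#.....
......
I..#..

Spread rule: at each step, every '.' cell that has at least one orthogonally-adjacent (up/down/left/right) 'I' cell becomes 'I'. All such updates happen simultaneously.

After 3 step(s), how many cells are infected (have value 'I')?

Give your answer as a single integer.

Step 0 (initial): 2 infected
Step 1: +4 new -> 6 infected
Step 2: +3 new -> 9 infected
Step 3: +4 new -> 13 infected

Answer: 13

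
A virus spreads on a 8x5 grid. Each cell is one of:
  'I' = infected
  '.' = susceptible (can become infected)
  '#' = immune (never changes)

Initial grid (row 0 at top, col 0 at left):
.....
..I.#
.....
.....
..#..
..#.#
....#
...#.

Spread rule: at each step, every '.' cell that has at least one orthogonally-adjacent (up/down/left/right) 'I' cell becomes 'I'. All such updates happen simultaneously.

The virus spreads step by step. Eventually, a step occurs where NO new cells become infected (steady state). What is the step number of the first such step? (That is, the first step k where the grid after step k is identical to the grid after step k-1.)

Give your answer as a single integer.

Step 0 (initial): 1 infected
Step 1: +4 new -> 5 infected
Step 2: +6 new -> 11 infected
Step 3: +6 new -> 17 infected
Step 4: +4 new -> 21 infected
Step 5: +4 new -> 25 infected
Step 6: +3 new -> 28 infected
Step 7: +3 new -> 31 infected
Step 8: +2 new -> 33 infected
Step 9: +0 new -> 33 infected

Answer: 9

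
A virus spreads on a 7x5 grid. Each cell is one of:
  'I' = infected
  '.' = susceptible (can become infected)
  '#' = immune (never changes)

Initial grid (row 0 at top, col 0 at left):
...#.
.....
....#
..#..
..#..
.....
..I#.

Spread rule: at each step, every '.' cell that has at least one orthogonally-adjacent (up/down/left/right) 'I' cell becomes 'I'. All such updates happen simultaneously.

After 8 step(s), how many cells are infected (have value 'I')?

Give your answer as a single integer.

Answer: 30

Derivation:
Step 0 (initial): 1 infected
Step 1: +2 new -> 3 infected
Step 2: +3 new -> 6 infected
Step 3: +4 new -> 10 infected
Step 4: +5 new -> 15 infected
Step 5: +4 new -> 19 infected
Step 6: +4 new -> 23 infected
Step 7: +4 new -> 27 infected
Step 8: +3 new -> 30 infected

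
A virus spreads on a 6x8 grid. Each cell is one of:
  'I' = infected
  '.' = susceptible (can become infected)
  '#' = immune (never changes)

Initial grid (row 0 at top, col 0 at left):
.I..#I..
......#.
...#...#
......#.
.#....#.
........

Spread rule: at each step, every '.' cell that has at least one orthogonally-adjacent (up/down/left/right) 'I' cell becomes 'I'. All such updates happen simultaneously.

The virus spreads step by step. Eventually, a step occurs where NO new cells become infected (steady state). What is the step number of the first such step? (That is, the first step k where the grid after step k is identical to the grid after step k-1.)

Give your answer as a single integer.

Step 0 (initial): 2 infected
Step 1: +5 new -> 7 infected
Step 2: +7 new -> 14 infected
Step 3: +8 new -> 22 infected
Step 4: +4 new -> 26 infected
Step 5: +5 new -> 31 infected
Step 6: +5 new -> 36 infected
Step 7: +3 new -> 39 infected
Step 8: +1 new -> 40 infected
Step 9: +1 new -> 41 infected
Step 10: +0 new -> 41 infected

Answer: 10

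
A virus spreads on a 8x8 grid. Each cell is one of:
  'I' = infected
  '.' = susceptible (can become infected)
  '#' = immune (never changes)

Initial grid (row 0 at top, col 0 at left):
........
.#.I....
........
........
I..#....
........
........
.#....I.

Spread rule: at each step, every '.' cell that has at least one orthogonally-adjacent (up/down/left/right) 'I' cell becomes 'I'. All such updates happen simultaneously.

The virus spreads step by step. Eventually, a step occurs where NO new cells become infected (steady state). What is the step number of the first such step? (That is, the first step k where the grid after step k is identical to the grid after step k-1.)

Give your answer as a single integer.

Step 0 (initial): 3 infected
Step 1: +10 new -> 13 infected
Step 2: +15 new -> 28 infected
Step 3: +16 new -> 44 infected
Step 4: +14 new -> 58 infected
Step 5: +3 new -> 61 infected
Step 6: +0 new -> 61 infected

Answer: 6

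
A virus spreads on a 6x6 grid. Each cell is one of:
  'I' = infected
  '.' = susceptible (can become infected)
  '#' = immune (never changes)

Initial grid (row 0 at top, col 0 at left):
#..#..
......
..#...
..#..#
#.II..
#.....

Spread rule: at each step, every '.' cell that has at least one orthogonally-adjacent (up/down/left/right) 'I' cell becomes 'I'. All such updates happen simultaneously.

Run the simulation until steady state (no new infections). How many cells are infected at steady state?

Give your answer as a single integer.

Step 0 (initial): 2 infected
Step 1: +5 new -> 7 infected
Step 2: +6 new -> 13 infected
Step 3: +5 new -> 18 infected
Step 4: +5 new -> 23 infected
Step 5: +5 new -> 28 infected
Step 6: +1 new -> 29 infected
Step 7: +0 new -> 29 infected

Answer: 29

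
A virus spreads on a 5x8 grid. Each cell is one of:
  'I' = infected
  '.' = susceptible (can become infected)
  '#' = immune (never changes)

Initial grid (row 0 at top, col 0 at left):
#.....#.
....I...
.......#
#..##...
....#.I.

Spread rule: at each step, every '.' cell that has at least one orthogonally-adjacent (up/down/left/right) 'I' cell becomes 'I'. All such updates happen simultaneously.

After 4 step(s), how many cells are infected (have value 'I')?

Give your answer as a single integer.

Answer: 27

Derivation:
Step 0 (initial): 2 infected
Step 1: +7 new -> 9 infected
Step 2: +9 new -> 18 infected
Step 3: +4 new -> 22 infected
Step 4: +5 new -> 27 infected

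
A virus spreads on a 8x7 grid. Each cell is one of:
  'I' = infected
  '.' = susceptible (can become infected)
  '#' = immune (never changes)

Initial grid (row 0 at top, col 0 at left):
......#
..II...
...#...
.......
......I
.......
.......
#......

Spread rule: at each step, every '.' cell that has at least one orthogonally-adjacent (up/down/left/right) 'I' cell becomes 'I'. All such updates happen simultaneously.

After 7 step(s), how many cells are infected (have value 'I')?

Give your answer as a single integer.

Step 0 (initial): 3 infected
Step 1: +8 new -> 11 infected
Step 2: +12 new -> 23 infected
Step 3: +13 new -> 36 infected
Step 4: +6 new -> 42 infected
Step 5: +5 new -> 47 infected
Step 6: +4 new -> 51 infected
Step 7: +2 new -> 53 infected

Answer: 53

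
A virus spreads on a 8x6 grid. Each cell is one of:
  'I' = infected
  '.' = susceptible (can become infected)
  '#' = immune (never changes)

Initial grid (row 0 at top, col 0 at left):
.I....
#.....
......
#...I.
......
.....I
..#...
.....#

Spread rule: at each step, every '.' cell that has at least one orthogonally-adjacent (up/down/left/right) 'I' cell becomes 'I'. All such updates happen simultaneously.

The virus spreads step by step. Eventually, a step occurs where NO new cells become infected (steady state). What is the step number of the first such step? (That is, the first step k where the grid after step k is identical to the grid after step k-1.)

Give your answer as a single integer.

Answer: 8

Derivation:
Step 0 (initial): 3 infected
Step 1: +10 new -> 13 infected
Step 2: +10 new -> 23 infected
Step 3: +10 new -> 33 infected
Step 4: +4 new -> 37 infected
Step 5: +4 new -> 41 infected
Step 6: +2 new -> 43 infected
Step 7: +1 new -> 44 infected
Step 8: +0 new -> 44 infected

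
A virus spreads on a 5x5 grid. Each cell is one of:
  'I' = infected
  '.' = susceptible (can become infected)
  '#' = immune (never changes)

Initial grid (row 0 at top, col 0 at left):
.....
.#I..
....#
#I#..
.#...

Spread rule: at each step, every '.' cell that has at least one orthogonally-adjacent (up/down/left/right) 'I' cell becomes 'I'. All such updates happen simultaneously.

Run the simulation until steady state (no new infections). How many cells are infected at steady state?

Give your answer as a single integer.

Answer: 19

Derivation:
Step 0 (initial): 2 infected
Step 1: +4 new -> 6 infected
Step 2: +5 new -> 11 infected
Step 3: +4 new -> 15 infected
Step 4: +2 new -> 17 infected
Step 5: +2 new -> 19 infected
Step 6: +0 new -> 19 infected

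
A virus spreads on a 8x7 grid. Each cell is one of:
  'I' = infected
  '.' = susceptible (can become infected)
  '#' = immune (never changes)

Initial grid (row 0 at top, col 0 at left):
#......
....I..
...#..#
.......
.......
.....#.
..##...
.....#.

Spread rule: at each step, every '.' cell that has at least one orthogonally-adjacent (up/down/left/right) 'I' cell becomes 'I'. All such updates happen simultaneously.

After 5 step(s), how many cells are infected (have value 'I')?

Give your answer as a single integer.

Step 0 (initial): 1 infected
Step 1: +4 new -> 5 infected
Step 2: +6 new -> 11 infected
Step 3: +7 new -> 18 infected
Step 4: +8 new -> 26 infected
Step 5: +6 new -> 32 infected

Answer: 32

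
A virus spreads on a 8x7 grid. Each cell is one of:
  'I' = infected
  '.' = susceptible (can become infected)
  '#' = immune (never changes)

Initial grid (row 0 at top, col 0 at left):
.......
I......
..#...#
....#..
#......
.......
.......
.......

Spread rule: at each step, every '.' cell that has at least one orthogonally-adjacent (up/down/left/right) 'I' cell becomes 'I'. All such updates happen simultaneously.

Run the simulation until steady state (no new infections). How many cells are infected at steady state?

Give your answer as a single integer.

Answer: 52

Derivation:
Step 0 (initial): 1 infected
Step 1: +3 new -> 4 infected
Step 2: +4 new -> 8 infected
Step 3: +3 new -> 11 infected
Step 4: +5 new -> 16 infected
Step 5: +6 new -> 22 infected
Step 6: +7 new -> 29 infected
Step 7: +7 new -> 36 infected
Step 8: +6 new -> 42 infected
Step 9: +4 new -> 46 infected
Step 10: +3 new -> 49 infected
Step 11: +2 new -> 51 infected
Step 12: +1 new -> 52 infected
Step 13: +0 new -> 52 infected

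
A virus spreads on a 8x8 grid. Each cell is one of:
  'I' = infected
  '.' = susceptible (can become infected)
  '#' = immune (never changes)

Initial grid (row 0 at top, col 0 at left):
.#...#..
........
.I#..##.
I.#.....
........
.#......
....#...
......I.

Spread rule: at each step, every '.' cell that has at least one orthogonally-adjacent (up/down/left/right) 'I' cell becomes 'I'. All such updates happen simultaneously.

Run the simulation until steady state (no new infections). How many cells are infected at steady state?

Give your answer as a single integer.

Answer: 56

Derivation:
Step 0 (initial): 3 infected
Step 1: +7 new -> 10 infected
Step 2: +8 new -> 18 infected
Step 3: +9 new -> 27 infected
Step 4: +13 new -> 40 infected
Step 5: +10 new -> 50 infected
Step 6: +3 new -> 53 infected
Step 7: +2 new -> 55 infected
Step 8: +1 new -> 56 infected
Step 9: +0 new -> 56 infected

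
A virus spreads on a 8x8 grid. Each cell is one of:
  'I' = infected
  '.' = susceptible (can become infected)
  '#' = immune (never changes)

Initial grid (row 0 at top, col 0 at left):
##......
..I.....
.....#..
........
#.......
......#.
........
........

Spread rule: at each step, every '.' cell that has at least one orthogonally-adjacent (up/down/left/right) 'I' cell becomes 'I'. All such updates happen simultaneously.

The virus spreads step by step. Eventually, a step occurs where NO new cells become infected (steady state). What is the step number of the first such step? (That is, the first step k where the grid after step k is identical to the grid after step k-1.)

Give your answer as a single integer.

Answer: 12

Derivation:
Step 0 (initial): 1 infected
Step 1: +4 new -> 5 infected
Step 2: +6 new -> 11 infected
Step 3: +7 new -> 18 infected
Step 4: +7 new -> 25 infected
Step 5: +8 new -> 33 infected
Step 6: +9 new -> 42 infected
Step 7: +7 new -> 49 infected
Step 8: +4 new -> 53 infected
Step 9: +3 new -> 56 infected
Step 10: +2 new -> 58 infected
Step 11: +1 new -> 59 infected
Step 12: +0 new -> 59 infected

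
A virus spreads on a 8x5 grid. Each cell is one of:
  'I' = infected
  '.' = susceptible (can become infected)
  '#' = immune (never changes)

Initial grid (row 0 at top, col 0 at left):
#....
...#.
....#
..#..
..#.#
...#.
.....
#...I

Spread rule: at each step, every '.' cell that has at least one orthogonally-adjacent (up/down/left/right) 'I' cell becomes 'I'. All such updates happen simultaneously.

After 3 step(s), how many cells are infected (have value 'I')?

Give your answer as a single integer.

Step 0 (initial): 1 infected
Step 1: +2 new -> 3 infected
Step 2: +3 new -> 6 infected
Step 3: +2 new -> 8 infected

Answer: 8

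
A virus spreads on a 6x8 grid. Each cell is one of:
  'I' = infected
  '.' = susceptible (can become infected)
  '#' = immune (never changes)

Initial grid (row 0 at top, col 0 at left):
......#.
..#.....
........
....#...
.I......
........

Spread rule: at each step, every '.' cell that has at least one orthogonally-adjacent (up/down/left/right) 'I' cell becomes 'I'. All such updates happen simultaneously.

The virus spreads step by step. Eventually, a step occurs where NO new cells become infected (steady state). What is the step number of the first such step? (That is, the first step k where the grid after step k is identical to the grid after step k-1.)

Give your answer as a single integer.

Answer: 11

Derivation:
Step 0 (initial): 1 infected
Step 1: +4 new -> 5 infected
Step 2: +6 new -> 11 infected
Step 3: +6 new -> 17 infected
Step 4: +5 new -> 22 infected
Step 5: +7 new -> 29 infected
Step 6: +6 new -> 35 infected
Step 7: +5 new -> 40 infected
Step 8: +3 new -> 43 infected
Step 9: +1 new -> 44 infected
Step 10: +1 new -> 45 infected
Step 11: +0 new -> 45 infected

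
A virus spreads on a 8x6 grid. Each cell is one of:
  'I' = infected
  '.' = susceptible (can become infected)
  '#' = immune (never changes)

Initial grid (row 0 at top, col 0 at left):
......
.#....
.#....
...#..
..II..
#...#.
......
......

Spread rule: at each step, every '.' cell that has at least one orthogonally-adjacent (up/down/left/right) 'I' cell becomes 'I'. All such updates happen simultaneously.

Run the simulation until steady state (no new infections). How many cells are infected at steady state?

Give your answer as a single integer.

Step 0 (initial): 2 infected
Step 1: +5 new -> 7 infected
Step 2: +8 new -> 15 infected
Step 3: +10 new -> 25 infected
Step 4: +9 new -> 34 infected
Step 5: +7 new -> 41 infected
Step 6: +2 new -> 43 infected
Step 7: +0 new -> 43 infected

Answer: 43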